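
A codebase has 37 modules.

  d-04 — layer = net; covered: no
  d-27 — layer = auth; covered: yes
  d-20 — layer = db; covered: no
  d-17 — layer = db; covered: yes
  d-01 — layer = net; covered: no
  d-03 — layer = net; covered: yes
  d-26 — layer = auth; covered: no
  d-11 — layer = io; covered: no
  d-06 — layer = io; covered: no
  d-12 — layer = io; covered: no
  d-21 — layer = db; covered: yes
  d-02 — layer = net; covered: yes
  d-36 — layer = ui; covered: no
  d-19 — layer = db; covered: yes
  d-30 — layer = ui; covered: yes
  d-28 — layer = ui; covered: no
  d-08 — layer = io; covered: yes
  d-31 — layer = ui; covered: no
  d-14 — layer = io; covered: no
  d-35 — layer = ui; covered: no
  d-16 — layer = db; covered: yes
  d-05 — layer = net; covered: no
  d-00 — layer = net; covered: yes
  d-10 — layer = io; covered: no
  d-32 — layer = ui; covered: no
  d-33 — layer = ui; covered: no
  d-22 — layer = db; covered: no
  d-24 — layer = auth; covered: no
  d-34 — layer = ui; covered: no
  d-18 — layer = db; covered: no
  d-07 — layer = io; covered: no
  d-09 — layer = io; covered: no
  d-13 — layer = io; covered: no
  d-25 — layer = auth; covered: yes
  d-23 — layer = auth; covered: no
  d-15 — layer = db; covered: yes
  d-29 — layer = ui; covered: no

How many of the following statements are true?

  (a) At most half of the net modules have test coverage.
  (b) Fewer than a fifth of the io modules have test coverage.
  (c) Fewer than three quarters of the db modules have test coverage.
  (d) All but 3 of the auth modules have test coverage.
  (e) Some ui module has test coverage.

5

(a) net: |A| = 6, |A ∩ B| = 3; needs |A ∩ B| ≤ |A ∖ B| — true.
(b) io: |A| = 9, |A ∩ B| = 1; needs |A ∩ B| / |A| < 1/5 — true.
(c) db: |A| = 8, |A ∩ B| = 5; needs |A ∩ B| / |A| < 3/4 — true.
(d) auth: |A| = 5, |A ∩ B| = 2; needs |A ∖ B| = 3 — true.
(e) ui: |A| = 9, |A ∩ B| = 1; needs A ∩ B ≠ ∅ (|A ∩ B| ≥ 1) — true.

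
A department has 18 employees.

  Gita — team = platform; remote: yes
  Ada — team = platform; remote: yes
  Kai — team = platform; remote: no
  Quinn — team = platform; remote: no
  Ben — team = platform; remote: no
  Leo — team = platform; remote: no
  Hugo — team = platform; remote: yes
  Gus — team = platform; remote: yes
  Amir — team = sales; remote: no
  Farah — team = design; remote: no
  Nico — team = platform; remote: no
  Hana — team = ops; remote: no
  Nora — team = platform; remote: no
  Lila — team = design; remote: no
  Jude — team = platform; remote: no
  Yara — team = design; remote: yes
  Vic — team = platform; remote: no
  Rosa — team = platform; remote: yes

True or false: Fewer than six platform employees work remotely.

True

'Fewer than six platform employees work remotely' holds iff |A ∩ B| < 6.
A (the restrictor) = {Gita, Ada, Kai, Quinn, Ben, Leo, Hugo, Gus, Nico, Nora, Jude, Vic, Rosa}, |A| = 13.
A ∩ B = {Gita, Ada, Hugo, Gus, Rosa}, so |A ∩ B| = 5.
|A ∩ B| = 5, so the statement is true.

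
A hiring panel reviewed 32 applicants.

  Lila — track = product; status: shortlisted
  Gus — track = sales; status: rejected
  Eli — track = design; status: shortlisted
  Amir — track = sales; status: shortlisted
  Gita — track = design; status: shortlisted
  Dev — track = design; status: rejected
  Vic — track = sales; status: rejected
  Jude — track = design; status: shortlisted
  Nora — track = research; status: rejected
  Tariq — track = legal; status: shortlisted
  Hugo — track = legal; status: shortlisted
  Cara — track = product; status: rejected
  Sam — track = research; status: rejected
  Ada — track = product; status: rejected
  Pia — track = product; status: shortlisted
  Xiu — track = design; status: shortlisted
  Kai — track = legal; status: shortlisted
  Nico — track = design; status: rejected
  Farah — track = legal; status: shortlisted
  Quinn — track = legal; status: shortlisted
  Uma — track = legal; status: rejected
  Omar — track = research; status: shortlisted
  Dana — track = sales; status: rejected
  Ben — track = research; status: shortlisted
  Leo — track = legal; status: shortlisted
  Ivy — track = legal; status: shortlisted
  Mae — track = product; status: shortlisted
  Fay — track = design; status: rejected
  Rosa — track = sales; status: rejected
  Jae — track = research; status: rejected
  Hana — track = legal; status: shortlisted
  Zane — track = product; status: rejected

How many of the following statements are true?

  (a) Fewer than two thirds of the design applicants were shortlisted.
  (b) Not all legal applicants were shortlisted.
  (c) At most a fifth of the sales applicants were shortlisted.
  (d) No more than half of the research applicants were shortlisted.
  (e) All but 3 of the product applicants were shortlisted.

5

(a) design: |A| = 7, |A ∩ B| = 4; needs |A ∩ B| / |A| < 2/3 — true.
(b) legal: |A| = 9, |A ∩ B| = 8; needs A ⊄ B (|A ∖ B| ≥ 1) — true.
(c) sales: |A| = 5, |A ∩ B| = 1; needs |A ∩ B| / |A| ≤ 1/5 — true.
(d) research: |A| = 5, |A ∩ B| = 2; needs |A ∩ B| ≤ |A ∖ B| — true.
(e) product: |A| = 6, |A ∩ B| = 3; needs |A ∖ B| = 3 — true.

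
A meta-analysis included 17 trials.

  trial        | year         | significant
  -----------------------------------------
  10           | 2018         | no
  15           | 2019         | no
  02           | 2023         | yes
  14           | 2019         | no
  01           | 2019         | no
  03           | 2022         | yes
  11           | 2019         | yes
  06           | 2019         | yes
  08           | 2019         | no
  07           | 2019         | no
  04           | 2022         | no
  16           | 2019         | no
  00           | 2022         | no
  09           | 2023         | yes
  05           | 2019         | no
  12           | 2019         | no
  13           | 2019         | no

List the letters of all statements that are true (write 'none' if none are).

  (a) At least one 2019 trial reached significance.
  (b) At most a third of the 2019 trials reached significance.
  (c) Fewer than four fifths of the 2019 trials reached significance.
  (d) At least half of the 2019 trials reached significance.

|A| = 11, |A ∩ B| = 2, |A ∖ B| = 9.
(a) A ∩ B ≠ ∅ (|A ∩ B| ≥ 1): holds.
(b) |A ∩ B| / |A| ≤ 1/3: holds.
(c) |A ∩ B| / |A| < 4/5: holds.
(d) |A ∩ B| ≥ |A ∖ B|: fails.

(a), (b), (c)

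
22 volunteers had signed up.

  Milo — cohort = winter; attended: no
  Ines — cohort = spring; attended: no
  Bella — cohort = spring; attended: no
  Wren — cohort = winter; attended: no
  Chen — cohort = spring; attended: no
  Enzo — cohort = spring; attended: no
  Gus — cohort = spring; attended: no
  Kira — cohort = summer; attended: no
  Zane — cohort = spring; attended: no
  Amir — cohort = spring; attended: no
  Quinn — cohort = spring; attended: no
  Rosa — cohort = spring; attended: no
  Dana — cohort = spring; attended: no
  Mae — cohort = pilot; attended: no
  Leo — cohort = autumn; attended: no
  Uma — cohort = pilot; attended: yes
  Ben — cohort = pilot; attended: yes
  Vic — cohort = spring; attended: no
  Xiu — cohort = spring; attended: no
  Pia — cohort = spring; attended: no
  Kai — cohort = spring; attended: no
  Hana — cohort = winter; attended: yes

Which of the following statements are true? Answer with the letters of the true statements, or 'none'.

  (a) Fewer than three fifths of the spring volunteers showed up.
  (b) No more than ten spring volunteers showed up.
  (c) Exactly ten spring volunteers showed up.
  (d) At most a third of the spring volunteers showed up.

|A| = 14, |A ∩ B| = 0, |A ∖ B| = 14.
(a) |A ∩ B| / |A| < 3/5: holds.
(b) |A ∩ B| ≤ 10: holds.
(c) |A ∩ B| = 10: fails.
(d) |A ∩ B| / |A| ≤ 1/3: holds.

(a), (b), (d)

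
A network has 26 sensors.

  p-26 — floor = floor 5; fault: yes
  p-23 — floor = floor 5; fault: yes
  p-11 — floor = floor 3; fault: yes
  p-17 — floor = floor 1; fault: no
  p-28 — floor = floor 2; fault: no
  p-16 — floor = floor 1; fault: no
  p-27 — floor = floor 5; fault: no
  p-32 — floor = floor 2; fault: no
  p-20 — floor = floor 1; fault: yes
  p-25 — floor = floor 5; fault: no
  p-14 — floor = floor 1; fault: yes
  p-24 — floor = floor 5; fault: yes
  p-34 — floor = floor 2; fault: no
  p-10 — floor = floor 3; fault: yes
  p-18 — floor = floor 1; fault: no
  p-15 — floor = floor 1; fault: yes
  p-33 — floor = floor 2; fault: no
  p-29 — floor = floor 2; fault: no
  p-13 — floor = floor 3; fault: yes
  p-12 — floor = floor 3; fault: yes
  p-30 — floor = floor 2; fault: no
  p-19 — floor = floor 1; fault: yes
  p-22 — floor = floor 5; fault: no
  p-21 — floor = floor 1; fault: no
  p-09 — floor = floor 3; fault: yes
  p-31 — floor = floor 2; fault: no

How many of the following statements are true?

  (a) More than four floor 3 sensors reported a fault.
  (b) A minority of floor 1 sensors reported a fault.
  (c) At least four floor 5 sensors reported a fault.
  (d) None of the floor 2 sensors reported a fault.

2

(a) floor 3: |A| = 5, |A ∩ B| = 5; needs |A ∩ B| > 4 — true.
(b) floor 1: |A| = 8, |A ∩ B| = 4; needs |A ∩ B| < |A ∖ B| — false.
(c) floor 5: |A| = 6, |A ∩ B| = 3; needs |A ∩ B| ≥ 4 — false.
(d) floor 2: |A| = 7, |A ∩ B| = 0; needs A ∩ B = ∅ (|A ∩ B| = 0) — true.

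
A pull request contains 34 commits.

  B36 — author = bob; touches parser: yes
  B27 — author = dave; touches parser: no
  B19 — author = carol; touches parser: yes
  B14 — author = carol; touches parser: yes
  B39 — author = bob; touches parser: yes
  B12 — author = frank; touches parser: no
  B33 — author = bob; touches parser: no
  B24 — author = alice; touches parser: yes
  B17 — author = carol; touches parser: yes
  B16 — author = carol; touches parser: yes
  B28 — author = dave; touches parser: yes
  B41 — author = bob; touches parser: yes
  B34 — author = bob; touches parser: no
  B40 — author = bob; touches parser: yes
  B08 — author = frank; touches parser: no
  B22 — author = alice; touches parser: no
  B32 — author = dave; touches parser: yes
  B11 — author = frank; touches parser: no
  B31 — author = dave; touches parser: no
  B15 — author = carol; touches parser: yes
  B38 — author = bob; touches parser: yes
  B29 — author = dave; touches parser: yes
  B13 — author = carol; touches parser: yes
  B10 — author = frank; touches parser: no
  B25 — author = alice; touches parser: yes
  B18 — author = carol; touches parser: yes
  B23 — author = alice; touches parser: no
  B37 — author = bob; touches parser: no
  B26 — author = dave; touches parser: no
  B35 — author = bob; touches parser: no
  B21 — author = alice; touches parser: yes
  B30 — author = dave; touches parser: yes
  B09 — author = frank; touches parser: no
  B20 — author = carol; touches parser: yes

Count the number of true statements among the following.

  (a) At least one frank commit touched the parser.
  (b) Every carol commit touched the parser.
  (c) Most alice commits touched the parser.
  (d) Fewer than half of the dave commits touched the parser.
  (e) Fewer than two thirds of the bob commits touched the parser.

3

(a) frank: |A| = 5, |A ∩ B| = 0; needs A ∩ B ≠ ∅ (|A ∩ B| ≥ 1) — false.
(b) carol: |A| = 8, |A ∩ B| = 8; needs A ⊆ B, i.e. every element of A is in B (|A ∖ B| = 0) — true.
(c) alice: |A| = 5, |A ∩ B| = 3; needs |A ∩ B| > |A ∖ B| — true.
(d) dave: |A| = 7, |A ∩ B| = 4; needs |A ∩ B| < |A ∖ B| — false.
(e) bob: |A| = 9, |A ∩ B| = 5; needs |A ∩ B| / |A| < 2/3 — true.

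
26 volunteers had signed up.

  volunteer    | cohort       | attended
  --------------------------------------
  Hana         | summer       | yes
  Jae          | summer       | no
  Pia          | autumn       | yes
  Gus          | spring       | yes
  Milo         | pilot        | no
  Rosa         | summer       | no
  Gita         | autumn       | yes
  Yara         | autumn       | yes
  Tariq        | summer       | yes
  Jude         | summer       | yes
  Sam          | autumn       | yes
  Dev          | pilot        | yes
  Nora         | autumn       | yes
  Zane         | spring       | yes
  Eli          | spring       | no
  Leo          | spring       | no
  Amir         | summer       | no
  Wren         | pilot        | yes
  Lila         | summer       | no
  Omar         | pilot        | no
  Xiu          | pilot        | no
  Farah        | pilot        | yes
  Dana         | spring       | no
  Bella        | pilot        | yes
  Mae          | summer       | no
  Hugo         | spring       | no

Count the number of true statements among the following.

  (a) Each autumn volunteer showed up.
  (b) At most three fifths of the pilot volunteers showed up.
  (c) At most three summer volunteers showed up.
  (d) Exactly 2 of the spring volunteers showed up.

4

(a) autumn: |A| = 5, |A ∩ B| = 5; needs A ⊆ B, i.e. every element of A is in B (|A ∖ B| = 0) — true.
(b) pilot: |A| = 7, |A ∩ B| = 4; needs |A ∩ B| / |A| ≤ 3/5 — true.
(c) summer: |A| = 8, |A ∩ B| = 3; needs |A ∩ B| ≤ 3 — true.
(d) spring: |A| = 6, |A ∩ B| = 2; needs |A ∩ B| = 2 — true.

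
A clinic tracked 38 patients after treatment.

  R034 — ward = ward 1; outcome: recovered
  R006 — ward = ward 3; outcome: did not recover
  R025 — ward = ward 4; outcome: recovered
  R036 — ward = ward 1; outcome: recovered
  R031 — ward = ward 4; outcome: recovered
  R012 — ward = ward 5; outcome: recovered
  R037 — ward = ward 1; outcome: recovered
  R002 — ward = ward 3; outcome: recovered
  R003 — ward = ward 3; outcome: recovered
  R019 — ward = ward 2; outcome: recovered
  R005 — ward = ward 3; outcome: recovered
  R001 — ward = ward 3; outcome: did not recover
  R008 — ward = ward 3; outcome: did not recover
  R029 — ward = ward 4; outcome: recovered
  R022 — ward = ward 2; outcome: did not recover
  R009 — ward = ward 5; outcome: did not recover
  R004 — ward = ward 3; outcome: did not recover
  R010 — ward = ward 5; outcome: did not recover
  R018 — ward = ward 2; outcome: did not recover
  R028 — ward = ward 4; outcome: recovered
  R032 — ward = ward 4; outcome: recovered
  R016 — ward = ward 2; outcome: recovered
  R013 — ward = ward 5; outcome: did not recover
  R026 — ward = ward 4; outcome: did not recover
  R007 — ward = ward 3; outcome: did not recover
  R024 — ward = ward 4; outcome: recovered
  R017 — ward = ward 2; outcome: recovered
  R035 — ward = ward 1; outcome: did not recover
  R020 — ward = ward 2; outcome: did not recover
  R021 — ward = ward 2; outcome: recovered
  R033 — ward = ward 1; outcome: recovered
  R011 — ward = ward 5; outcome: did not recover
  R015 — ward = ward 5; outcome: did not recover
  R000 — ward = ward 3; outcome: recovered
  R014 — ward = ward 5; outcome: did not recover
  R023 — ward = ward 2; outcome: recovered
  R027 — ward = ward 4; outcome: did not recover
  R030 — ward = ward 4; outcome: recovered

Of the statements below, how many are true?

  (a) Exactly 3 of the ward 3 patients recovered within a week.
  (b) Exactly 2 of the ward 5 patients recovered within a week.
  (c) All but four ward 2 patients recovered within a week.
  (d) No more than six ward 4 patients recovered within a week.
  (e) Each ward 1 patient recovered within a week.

0

(a) ward 3: |A| = 9, |A ∩ B| = 4; needs |A ∩ B| = 3 — false.
(b) ward 5: |A| = 7, |A ∩ B| = 1; needs |A ∩ B| = 2 — false.
(c) ward 2: |A| = 8, |A ∩ B| = 5; needs |A ∖ B| = 4 — false.
(d) ward 4: |A| = 9, |A ∩ B| = 7; needs |A ∩ B| ≤ 6 — false.
(e) ward 1: |A| = 5, |A ∩ B| = 4; needs A ⊆ B, i.e. every element of A is in B (|A ∖ B| = 0) — false.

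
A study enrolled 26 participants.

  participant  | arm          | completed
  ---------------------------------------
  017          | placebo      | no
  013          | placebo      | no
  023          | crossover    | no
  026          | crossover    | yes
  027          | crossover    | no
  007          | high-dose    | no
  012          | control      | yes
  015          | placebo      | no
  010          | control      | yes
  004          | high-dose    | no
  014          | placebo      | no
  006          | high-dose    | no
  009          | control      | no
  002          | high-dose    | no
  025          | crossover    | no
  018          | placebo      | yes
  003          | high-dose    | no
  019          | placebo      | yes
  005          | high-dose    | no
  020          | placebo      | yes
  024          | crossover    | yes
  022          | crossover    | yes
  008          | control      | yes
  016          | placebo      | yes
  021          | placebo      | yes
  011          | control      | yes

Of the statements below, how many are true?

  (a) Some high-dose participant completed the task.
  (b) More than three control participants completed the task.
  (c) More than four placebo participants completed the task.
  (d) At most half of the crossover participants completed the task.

3

(a) high-dose: |A| = 6, |A ∩ B| = 0; needs A ∩ B ≠ ∅ (|A ∩ B| ≥ 1) — false.
(b) control: |A| = 5, |A ∩ B| = 4; needs |A ∩ B| > 3 — true.
(c) placebo: |A| = 9, |A ∩ B| = 5; needs |A ∩ B| > 4 — true.
(d) crossover: |A| = 6, |A ∩ B| = 3; needs |A ∩ B| ≤ |A ∖ B| — true.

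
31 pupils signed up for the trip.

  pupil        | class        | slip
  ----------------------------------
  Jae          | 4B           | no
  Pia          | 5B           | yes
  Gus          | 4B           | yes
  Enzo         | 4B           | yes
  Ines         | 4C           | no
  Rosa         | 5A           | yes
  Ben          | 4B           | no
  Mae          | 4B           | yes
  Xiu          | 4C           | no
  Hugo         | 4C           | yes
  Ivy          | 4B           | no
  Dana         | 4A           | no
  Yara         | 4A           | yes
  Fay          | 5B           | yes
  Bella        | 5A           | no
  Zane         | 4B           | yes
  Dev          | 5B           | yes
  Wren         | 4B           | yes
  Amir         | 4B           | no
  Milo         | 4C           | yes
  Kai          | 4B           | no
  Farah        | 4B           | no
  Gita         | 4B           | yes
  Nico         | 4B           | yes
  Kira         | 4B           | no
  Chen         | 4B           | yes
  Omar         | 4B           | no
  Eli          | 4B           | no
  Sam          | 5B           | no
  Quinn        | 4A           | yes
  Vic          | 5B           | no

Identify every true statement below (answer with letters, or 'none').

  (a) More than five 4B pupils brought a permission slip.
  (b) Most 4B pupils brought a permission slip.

|A| = 17, |A ∩ B| = 8, |A ∖ B| = 9.
(a) |A ∩ B| > 5: holds.
(b) |A ∩ B| > |A ∖ B|: fails.

(a)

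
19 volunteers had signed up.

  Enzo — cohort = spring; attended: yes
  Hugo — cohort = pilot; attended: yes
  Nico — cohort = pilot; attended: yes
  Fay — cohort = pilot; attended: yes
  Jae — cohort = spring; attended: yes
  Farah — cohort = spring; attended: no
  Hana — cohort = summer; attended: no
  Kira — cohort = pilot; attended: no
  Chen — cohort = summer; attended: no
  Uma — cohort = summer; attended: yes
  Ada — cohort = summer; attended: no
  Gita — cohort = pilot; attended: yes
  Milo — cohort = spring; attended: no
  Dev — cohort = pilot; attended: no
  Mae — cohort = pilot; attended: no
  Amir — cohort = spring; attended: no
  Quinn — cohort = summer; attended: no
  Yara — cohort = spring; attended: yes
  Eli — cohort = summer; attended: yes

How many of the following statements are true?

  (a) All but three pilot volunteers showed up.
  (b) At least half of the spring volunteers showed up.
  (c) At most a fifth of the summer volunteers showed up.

(a) pilot: |A| = 7, |A ∩ B| = 4; needs |A ∖ B| = 3 — true.
(b) spring: |A| = 6, |A ∩ B| = 3; needs |A ∩ B| ≥ |A ∖ B| — true.
(c) summer: |A| = 6, |A ∩ B| = 2; needs |A ∩ B| / |A| ≤ 1/5 — false.

2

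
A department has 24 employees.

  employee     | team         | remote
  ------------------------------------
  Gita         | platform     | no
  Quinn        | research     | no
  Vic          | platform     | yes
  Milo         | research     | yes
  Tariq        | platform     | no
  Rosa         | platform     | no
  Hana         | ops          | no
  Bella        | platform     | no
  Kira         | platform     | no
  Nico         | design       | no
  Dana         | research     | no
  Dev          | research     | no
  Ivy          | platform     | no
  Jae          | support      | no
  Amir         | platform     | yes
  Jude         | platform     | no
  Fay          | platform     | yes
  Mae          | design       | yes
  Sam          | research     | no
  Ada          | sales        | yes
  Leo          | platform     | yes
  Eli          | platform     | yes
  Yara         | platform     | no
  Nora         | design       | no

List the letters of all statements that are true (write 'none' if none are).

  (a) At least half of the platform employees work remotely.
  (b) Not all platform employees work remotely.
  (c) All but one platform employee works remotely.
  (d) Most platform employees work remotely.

|A| = 13, |A ∩ B| = 5, |A ∖ B| = 8.
(a) |A ∩ B| ≥ |A ∖ B|: fails.
(b) A ⊄ B (|A ∖ B| ≥ 1): holds.
(c) |A ∖ B| = 1: fails.
(d) |A ∩ B| > |A ∖ B|: fails.

(b)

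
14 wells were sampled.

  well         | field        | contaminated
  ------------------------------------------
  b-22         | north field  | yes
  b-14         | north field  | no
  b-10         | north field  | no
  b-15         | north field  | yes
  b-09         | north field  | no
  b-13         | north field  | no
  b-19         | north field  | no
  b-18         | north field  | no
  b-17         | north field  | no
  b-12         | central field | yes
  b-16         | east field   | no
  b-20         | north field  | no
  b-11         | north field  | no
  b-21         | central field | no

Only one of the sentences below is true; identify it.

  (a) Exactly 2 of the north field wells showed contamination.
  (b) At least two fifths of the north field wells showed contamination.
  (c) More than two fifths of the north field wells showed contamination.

|A| = 11, |A ∩ B| = 2, |A ∖ B| = 9.
(a) requires |A ∩ B| = 2: true.
(b) requires |A ∩ B| / |A| ≥ 2/5: false.
(c) requires |A ∩ B| / |A| > 2/5: false.

(a)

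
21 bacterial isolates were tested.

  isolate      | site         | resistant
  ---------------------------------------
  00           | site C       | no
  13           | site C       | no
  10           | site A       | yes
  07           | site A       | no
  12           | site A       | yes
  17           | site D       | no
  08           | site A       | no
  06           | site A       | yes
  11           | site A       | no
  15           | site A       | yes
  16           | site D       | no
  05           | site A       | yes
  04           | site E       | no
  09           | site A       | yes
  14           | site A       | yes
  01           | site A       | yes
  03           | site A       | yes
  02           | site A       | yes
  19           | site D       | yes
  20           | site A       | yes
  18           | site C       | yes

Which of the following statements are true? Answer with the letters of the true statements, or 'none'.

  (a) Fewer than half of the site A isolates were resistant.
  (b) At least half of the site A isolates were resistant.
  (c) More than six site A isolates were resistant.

(b), (c)

|A| = 14, |A ∩ B| = 11, |A ∖ B| = 3.
(a) |A ∩ B| < |A ∖ B|: fails.
(b) |A ∩ B| ≥ |A ∖ B|: holds.
(c) |A ∩ B| > 6: holds.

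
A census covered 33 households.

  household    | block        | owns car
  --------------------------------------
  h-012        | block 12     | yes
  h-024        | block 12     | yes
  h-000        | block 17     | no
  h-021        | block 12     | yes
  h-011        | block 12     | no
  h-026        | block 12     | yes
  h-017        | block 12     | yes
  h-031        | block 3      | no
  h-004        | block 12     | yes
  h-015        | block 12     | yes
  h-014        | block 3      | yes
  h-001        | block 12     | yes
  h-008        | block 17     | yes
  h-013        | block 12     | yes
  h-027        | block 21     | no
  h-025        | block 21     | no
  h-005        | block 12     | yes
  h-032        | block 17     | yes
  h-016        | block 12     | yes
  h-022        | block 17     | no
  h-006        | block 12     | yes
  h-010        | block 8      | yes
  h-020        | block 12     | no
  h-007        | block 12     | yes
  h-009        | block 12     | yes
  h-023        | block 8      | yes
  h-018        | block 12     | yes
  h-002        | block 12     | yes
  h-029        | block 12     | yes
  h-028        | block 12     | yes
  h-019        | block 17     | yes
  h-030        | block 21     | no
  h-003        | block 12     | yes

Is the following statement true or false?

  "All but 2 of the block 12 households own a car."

The determiner here denotes the relation: |A ∖ B| = 2.
|A| = 21, |A ∩ B| = 19, |A ∖ B| = 2.
|A ∖ B| = 2, so the statement is true.

True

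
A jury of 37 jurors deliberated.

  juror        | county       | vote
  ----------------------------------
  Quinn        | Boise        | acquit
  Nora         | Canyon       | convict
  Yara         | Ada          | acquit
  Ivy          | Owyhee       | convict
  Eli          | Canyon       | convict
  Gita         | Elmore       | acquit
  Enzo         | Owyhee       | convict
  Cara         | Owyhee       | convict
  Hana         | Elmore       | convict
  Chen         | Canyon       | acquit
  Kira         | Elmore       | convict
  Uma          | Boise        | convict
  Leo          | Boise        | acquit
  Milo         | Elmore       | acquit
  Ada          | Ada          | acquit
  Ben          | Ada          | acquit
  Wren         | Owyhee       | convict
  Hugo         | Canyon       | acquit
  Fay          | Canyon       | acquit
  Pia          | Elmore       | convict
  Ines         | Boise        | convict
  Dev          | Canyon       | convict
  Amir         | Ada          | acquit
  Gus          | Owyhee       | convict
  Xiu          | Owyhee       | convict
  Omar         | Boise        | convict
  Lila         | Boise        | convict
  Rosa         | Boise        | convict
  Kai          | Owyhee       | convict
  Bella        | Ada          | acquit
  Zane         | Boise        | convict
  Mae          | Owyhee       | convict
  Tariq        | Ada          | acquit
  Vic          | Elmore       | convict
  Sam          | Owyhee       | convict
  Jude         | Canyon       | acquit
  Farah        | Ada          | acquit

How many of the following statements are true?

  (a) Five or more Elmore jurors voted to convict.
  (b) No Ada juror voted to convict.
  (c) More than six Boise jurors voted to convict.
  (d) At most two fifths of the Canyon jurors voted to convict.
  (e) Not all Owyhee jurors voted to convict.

1

(a) Elmore: |A| = 6, |A ∩ B| = 4; needs |A ∩ B| ≥ 5 — false.
(b) Ada: |A| = 7, |A ∩ B| = 0; needs A ∩ B = ∅ (|A ∩ B| = 0) — true.
(c) Boise: |A| = 8, |A ∩ B| = 6; needs |A ∩ B| > 6 — false.
(d) Canyon: |A| = 7, |A ∩ B| = 3; needs |A ∩ B| / |A| ≤ 2/5 — false.
(e) Owyhee: |A| = 9, |A ∩ B| = 9; needs A ⊄ B (|A ∖ B| ≥ 1) — false.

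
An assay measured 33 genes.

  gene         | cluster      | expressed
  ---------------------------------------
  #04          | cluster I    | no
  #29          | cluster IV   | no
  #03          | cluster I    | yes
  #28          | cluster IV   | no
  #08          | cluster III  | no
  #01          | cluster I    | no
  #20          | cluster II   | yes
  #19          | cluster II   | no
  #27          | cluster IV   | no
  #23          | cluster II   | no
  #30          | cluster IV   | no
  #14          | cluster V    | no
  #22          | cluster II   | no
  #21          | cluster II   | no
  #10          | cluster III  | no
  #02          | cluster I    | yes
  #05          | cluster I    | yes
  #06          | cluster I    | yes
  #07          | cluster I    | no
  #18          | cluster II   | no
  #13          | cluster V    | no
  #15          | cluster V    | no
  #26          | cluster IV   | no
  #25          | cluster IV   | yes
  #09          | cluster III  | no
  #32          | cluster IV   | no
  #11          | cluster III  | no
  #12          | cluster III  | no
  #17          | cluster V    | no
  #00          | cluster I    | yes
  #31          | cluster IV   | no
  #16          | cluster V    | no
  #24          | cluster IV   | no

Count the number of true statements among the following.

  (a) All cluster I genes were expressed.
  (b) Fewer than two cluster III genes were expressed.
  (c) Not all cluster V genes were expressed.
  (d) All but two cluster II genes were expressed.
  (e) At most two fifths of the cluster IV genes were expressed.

3

(a) cluster I: |A| = 8, |A ∩ B| = 5; needs A ⊆ B, i.e. every element of A is in B (|A ∖ B| = 0) — false.
(b) cluster III: |A| = 5, |A ∩ B| = 0; needs |A ∩ B| < 2 — true.
(c) cluster V: |A| = 5, |A ∩ B| = 0; needs A ⊄ B (|A ∖ B| ≥ 1) — true.
(d) cluster II: |A| = 6, |A ∩ B| = 1; needs |A ∖ B| = 2 — false.
(e) cluster IV: |A| = 9, |A ∩ B| = 1; needs |A ∩ B| / |A| ≤ 2/5 — true.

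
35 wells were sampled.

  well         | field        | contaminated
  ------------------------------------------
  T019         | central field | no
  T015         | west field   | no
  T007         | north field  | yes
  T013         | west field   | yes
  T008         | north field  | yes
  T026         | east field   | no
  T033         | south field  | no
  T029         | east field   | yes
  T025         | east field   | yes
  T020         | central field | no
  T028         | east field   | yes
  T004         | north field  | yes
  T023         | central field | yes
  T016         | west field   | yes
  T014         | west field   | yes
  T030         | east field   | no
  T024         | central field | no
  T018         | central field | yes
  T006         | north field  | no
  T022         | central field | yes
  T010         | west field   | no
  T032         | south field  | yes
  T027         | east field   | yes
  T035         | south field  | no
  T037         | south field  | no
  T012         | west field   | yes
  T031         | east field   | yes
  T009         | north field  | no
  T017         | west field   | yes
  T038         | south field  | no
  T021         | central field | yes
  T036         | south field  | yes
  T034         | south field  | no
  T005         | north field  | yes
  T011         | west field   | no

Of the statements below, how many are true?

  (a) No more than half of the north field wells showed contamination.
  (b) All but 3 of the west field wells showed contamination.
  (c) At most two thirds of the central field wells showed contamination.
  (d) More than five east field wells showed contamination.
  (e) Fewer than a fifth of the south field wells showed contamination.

(a) north field: |A| = 6, |A ∩ B| = 4; needs |A ∩ B| ≤ |A ∖ B| — false.
(b) west field: |A| = 8, |A ∩ B| = 5; needs |A ∖ B| = 3 — true.
(c) central field: |A| = 7, |A ∩ B| = 4; needs |A ∩ B| / |A| ≤ 2/3 — true.
(d) east field: |A| = 7, |A ∩ B| = 5; needs |A ∩ B| > 5 — false.
(e) south field: |A| = 7, |A ∩ B| = 2; needs |A ∩ B| / |A| < 1/5 — false.

2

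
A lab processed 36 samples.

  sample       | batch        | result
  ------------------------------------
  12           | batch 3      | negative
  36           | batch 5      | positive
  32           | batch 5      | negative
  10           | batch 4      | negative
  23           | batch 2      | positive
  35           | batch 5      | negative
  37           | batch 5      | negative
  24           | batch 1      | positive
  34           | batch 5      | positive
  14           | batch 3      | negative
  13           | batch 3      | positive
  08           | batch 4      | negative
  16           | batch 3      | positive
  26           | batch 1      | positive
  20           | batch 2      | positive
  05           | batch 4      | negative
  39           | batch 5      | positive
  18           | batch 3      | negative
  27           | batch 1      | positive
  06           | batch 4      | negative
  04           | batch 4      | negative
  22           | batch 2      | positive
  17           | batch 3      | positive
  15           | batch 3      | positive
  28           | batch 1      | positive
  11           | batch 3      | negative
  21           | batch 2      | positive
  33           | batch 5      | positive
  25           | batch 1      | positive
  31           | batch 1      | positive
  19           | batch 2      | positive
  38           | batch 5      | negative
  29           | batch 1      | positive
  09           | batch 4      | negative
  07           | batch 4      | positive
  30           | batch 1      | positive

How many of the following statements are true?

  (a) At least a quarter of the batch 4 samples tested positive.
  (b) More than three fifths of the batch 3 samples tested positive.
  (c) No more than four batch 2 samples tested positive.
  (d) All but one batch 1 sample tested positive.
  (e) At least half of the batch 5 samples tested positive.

1

(a) batch 4: |A| = 7, |A ∩ B| = 1; needs |A ∩ B| / |A| ≥ 1/4 — false.
(b) batch 3: |A| = 8, |A ∩ B| = 4; needs |A ∩ B| / |A| > 3/5 — false.
(c) batch 2: |A| = 5, |A ∩ B| = 5; needs |A ∩ B| ≤ 4 — false.
(d) batch 1: |A| = 8, |A ∩ B| = 8; needs |A ∖ B| = 1 — false.
(e) batch 5: |A| = 8, |A ∩ B| = 4; needs |A ∩ B| ≥ |A ∖ B| — true.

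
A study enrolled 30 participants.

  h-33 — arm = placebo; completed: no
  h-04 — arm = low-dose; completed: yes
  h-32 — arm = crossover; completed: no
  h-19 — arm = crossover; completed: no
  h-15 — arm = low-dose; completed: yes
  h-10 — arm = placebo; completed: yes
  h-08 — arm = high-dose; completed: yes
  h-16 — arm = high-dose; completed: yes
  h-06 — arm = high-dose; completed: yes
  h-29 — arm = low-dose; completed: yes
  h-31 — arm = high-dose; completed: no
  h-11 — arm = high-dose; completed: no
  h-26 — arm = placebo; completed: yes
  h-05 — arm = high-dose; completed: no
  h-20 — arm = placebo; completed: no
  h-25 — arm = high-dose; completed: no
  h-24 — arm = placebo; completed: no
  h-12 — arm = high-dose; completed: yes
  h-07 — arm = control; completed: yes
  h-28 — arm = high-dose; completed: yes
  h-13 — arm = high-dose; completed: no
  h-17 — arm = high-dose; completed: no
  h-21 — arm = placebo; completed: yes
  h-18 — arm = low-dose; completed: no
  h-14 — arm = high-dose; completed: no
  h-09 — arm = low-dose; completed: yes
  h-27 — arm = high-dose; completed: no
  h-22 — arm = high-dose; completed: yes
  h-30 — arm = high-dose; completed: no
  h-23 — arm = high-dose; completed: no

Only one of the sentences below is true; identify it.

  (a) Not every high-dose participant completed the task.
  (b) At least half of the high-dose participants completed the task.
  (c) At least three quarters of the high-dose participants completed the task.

(a)

|A| = 16, |A ∩ B| = 6, |A ∖ B| = 10.
(a) requires A ⊄ B (|A ∖ B| ≥ 1): true.
(b) requires |A ∩ B| ≥ |A ∖ B|: false.
(c) requires |A ∩ B| / |A| ≥ 3/4: false.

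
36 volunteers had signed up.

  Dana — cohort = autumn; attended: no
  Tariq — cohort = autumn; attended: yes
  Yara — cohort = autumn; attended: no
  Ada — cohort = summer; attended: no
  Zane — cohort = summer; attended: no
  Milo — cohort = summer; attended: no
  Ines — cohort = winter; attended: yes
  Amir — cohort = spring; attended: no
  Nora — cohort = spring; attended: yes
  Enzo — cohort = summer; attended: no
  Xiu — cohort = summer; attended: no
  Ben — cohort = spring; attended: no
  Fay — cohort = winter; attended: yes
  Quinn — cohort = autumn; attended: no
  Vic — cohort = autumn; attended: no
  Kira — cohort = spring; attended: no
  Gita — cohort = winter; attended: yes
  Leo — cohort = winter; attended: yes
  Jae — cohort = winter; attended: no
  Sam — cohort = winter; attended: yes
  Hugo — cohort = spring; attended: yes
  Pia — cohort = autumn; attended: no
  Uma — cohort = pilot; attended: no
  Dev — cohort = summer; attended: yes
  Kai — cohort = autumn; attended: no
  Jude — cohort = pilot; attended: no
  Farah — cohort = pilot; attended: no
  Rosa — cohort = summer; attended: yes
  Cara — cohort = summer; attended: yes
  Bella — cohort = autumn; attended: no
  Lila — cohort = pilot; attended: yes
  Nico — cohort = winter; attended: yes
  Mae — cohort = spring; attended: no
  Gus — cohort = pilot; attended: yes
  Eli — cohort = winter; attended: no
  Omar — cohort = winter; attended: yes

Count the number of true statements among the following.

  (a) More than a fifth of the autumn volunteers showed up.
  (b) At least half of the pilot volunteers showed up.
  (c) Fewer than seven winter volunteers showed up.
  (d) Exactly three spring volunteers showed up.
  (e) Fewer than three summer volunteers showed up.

(a) autumn: |A| = 8, |A ∩ B| = 1; needs |A ∩ B| / |A| > 1/5 — false.
(b) pilot: |A| = 5, |A ∩ B| = 2; needs |A ∩ B| ≥ |A ∖ B| — false.
(c) winter: |A| = 9, |A ∩ B| = 7; needs |A ∩ B| < 7 — false.
(d) spring: |A| = 6, |A ∩ B| = 2; needs |A ∩ B| = 3 — false.
(e) summer: |A| = 8, |A ∩ B| = 3; needs |A ∩ B| < 3 — false.

0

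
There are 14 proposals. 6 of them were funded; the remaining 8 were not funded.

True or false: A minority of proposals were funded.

True

The determiner here denotes the relation: |A ∩ B| < |A ∖ B|.
|A| = 14, |A ∩ B| = 6, |A ∖ B| = 8.
6 < 8, so the statement is true.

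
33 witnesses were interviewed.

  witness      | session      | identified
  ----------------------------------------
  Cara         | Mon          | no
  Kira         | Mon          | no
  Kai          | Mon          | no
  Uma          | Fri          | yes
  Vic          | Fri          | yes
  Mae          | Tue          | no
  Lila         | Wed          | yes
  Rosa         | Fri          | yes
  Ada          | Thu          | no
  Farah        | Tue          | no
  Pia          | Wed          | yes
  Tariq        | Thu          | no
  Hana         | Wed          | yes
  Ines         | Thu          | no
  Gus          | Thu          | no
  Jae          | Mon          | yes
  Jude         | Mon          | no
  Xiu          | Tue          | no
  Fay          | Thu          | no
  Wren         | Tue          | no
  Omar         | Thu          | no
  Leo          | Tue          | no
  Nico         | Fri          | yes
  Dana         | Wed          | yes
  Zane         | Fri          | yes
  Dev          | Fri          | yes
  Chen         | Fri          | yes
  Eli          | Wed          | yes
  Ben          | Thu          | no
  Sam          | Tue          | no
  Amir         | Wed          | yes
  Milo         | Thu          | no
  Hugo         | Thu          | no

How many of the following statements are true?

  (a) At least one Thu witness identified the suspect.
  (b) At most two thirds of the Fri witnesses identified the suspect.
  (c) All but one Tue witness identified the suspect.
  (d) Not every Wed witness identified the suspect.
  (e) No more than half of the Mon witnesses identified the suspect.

(a) Thu: |A| = 9, |A ∩ B| = 0; needs A ∩ B ≠ ∅ (|A ∩ B| ≥ 1) — false.
(b) Fri: |A| = 7, |A ∩ B| = 7; needs |A ∩ B| / |A| ≤ 2/3 — false.
(c) Tue: |A| = 6, |A ∩ B| = 0; needs |A ∖ B| = 1 — false.
(d) Wed: |A| = 6, |A ∩ B| = 6; needs A ⊄ B (|A ∖ B| ≥ 1) — false.
(e) Mon: |A| = 5, |A ∩ B| = 1; needs |A ∩ B| ≤ |A ∖ B| — true.

1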